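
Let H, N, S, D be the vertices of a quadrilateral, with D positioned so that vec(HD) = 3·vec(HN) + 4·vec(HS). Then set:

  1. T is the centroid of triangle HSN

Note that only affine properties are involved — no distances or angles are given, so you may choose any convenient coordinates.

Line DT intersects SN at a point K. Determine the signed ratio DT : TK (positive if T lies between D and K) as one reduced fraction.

Set H = (0, 0), N = (1, 0), S = (0, 1), D = (3, 4); any affine frame gives the same invariant.
1. T is the centroid of triangle HSN ⇒ T = (1/3, 1/3)
line DT meets SN at K = (9/19, 10/19)
T = D + t·(K−D) with t = 19/18, so DT:TK = 19/18:-1/18

DT:TK = -19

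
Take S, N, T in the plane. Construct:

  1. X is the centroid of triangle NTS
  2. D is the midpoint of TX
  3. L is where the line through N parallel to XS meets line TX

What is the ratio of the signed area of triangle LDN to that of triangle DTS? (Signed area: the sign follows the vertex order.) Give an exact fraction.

[LDN]:[DTS] = -3

Work in coordinates with S = (0, 0), N = (1, 0), T = (0, 1).
1. X is the centroid of triangle NTS ⇒ X = (1/3, 1/3)
2. D is the midpoint of TX ⇒ D = (1/6, 2/3)
3. L is where the line through N parallel to XS meets line TX ⇒ L = (2/3, -1/3)
2·[LDN] = -1/2, 2·[DTS] = 1/6
[LDN]:[DTS] = -1/2:1/6 = -3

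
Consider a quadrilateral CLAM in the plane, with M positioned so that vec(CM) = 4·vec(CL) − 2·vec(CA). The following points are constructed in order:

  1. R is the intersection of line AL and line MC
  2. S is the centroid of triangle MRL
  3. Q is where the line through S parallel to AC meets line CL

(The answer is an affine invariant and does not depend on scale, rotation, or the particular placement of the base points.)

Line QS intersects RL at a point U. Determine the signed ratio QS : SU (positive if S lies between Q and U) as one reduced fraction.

QS:SU = 3

Set C = (0, 0), L = (1, 0), A = (0, 1), M = (4, -2); any affine frame gives the same invariant.
1. R is the intersection of line AL and line MC ⇒ R = (2, -1)
2. S is the centroid of triangle MRL ⇒ S = (7/3, -1)
3. Q is where the line through S parallel to AC meets line CL ⇒ Q = (7/3, 0)
line QS meets RL at U = (7/3, -4/3)
S = Q + t·(U−Q) with t = 3/4, so QS:SU = 3/4:1/4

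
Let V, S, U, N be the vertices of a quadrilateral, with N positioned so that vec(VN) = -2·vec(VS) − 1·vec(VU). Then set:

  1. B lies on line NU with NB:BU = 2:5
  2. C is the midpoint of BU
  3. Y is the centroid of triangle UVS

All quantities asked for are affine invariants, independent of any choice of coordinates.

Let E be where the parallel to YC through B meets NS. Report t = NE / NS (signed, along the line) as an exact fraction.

Work in coordinates with V = (0, 0), S = (1, 0), U = (0, 1), N = (-2, -1).
1. B lies on line NU with NB:BU = 2:5 ⇒ B = (-10/7, -3/7)
2. C is the midpoint of BU ⇒ C = (-5/7, 2/7)
3. Y is the centroid of triangle UVS ⇒ Y = (1/3, 1/3)
through B parallel to YC: direction (-22/21, -1/21); meets NS at E = (-2/19, -7/19)
E = N + t·(S−N) with t = 12/19

t = 12/19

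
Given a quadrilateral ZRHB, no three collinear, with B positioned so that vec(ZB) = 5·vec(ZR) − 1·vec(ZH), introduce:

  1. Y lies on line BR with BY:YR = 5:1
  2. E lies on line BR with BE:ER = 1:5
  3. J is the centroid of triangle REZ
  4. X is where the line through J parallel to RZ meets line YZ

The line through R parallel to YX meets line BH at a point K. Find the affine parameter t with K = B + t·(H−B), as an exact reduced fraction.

Set Z = (0, 0), R = (1, 0), H = (0, 1), B = (5, -1); any affine frame gives the same invariant.
1. Y lies on line BR with BY:YR = 5:1 ⇒ Y = (5/3, -1/6)
2. E lies on line BR with BE:ER = 1:5 ⇒ E = (13/3, -5/6)
3. J is the centroid of triangle REZ ⇒ J = (16/9, -5/18)
4. X is where the line through J parallel to RZ meets line YZ ⇒ X = (25/9, -5/18)
through R parallel to YX: direction (10/9, -1/9); meets BH at K = (3, -1/5)
K = B + t·(H−B) with t = 2/5

t = 2/5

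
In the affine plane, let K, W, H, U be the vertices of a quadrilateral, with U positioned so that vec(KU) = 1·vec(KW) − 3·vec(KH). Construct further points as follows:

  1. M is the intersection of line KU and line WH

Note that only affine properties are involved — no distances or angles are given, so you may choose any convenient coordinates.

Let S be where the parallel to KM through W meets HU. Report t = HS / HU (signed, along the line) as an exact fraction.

Choose coordinates K = (0, 0), W = (1, 0), H = (0, 1), U = (1, -3).
1. M is the intersection of line KU and line WH ⇒ M = (-1/2, 3/2)
through W parallel to KM: direction (-1/2, 3/2); meets HU at S = (-2, 9)
S = H + t·(U−H) with t = -2

t = -2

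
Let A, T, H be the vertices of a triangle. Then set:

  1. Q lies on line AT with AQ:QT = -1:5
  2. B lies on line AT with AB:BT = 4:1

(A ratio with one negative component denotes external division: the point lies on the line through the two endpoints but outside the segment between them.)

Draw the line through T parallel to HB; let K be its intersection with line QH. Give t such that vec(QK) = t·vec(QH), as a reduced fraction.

Set A = (0, 0), T = (1, 0), H = (0, 1); any affine frame gives the same invariant.
1. Q lies on line AT with AQ:QT = -1:5 ⇒ Q = (-1/4, 0)
2. B lies on line AT with AB:BT = 4:1 ⇒ B = (4/5, 0)
through T parallel to HB: direction (4/5, -1); meets QH at K = (1/21, 25/21)
K = Q + t·(H−Q) with t = 25/21

t = 25/21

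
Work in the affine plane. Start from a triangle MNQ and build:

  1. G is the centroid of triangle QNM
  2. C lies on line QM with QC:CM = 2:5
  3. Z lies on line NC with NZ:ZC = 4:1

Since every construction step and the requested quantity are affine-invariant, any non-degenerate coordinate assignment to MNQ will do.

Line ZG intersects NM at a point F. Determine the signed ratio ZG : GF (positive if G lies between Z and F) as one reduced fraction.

ZG:GF = 5/7

Choose coordinates M = (0, 0), N = (1, 0), Q = (0, 1).
1. G is the centroid of triangle QNM ⇒ G = (1/3, 1/3)
2. C lies on line QM with QC:CM = 2:5 ⇒ C = (0, 5/7)
3. Z lies on line NC with NZ:ZC = 4:1 ⇒ Z = (1/5, 4/7)
line ZG meets NM at F = (13/25, 0)
G = Z + t·(F−Z) with t = 5/12, so ZG:GF = 5/12:7/12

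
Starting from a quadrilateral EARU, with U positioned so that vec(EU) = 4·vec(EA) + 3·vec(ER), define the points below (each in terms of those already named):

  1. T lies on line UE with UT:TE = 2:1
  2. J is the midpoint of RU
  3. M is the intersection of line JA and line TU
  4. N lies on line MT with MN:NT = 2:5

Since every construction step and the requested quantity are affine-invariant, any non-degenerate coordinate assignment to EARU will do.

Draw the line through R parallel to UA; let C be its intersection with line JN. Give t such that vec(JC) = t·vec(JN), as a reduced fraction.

t = -21/8

Set E = (0, 0), A = (1, 0), R = (0, 1), U = (4, 3); any affine frame gives the same invariant.
1. T lies on line UE with UT:TE = 2:1 ⇒ T = (4/3, 1)
2. J is the midpoint of RU ⇒ J = (2, 2)
3. M is the intersection of line JA and line TU ⇒ M = (8/5, 6/5)
4. N lies on line MT with MN:NT = 2:5 ⇒ N = (32/21, 8/7)
through R parallel to UA: direction (-3, -3); meets JN at C = (13/4, 17/4)
C = J + t·(N−J) with t = -21/8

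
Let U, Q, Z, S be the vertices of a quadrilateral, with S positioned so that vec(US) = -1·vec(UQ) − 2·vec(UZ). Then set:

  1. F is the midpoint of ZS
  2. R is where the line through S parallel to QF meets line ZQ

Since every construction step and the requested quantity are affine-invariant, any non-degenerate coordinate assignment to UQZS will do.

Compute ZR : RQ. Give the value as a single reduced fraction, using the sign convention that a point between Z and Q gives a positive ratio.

ZR:RQ = -2

Choose coordinates U = (0, 0), Q = (1, 0), Z = (0, 1), S = (-1, -2).
1. F is the midpoint of ZS ⇒ F = (-1/2, -1/2)
2. R is where the line through S parallel to QF meets line ZQ ⇒ R = (2, -1)
R = Z + t·(Q−Z) with t = 2, so ZR:RQ = t:(1−t) = 2:-1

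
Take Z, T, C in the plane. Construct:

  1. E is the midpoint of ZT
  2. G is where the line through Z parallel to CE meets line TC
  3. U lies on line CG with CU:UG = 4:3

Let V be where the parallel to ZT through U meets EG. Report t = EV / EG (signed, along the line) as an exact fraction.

t = 11/14

Choose coordinates Z = (0, 0), T = (1, 0), C = (0, 1).
1. E is the midpoint of ZT ⇒ E = (1/2, 0)
2. G is where the line through Z parallel to CE meets line TC ⇒ G = (-1, 2)
3. U lies on line CG with CU:UG = 4:3 ⇒ U = (-4/7, 11/7)
through U parallel to ZT: direction (1, 0); meets EG at V = (-19/28, 11/7)
V = E + t·(G−E) with t = 11/14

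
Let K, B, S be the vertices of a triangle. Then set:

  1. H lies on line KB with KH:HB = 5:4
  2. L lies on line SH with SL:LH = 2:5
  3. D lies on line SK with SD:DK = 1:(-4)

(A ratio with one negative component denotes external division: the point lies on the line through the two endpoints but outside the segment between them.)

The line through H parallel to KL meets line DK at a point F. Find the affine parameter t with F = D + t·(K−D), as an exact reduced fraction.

t = 23/8

Set K = (0, 0), B = (1, 0), S = (0, 1); any affine frame gives the same invariant.
1. H lies on line KB with KH:HB = 5:4 ⇒ H = (5/9, 0)
2. L lies on line SH with SL:LH = 2:5 ⇒ L = (10/63, 5/7)
3. D lies on line SK with SD:DK = 1:(-4) ⇒ D = (0, 4/3)
through H parallel to KL: direction (10/63, 5/7); meets DK at F = (0, -5/2)
F = D + t·(K−D) with t = 23/8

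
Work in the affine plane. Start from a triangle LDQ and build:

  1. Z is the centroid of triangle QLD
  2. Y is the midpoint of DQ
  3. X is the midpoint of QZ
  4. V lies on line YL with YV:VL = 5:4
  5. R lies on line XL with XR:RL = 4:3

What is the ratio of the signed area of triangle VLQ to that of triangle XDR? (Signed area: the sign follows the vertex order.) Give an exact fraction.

Set L = (0, 0), D = (1, 0), Q = (0, 1); any affine frame gives the same invariant.
1. Z is the centroid of triangle QLD ⇒ Z = (1/3, 1/3)
2. Y is the midpoint of DQ ⇒ Y = (1/2, 1/2)
3. X is the midpoint of QZ ⇒ X = (1/6, 2/3)
4. V lies on line YL with YV:VL = 5:4 ⇒ V = (2/9, 2/9)
5. R lies on line XL with XR:RL = 4:3 ⇒ R = (1/14, 2/7)
2·[VLQ] = -2/9, 2·[XDR] = -8/21
[VLQ]:[XDR] = -2/9:-8/21 = 7/12

[VLQ]:[XDR] = 7/12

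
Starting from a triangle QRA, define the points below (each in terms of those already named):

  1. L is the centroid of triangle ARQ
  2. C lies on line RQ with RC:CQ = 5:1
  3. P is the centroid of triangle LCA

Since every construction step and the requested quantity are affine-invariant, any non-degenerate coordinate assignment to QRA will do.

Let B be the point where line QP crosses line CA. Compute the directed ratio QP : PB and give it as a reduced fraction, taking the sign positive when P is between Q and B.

Choose coordinates Q = (0, 0), R = (1, 0), A = (0, 1).
1. L is the centroid of triangle ARQ ⇒ L = (1/3, 1/3)
2. C lies on line RQ with RC:CQ = 5:1 ⇒ C = (1/6, 0)
3. P is the centroid of triangle LCA ⇒ P = (1/6, 4/9)
line QP meets CA at B = (3/26, 4/13)
P = Q + t·(B−Q) with t = 13/9, so QP:PB = 13/9:-4/9

QP:PB = -13/4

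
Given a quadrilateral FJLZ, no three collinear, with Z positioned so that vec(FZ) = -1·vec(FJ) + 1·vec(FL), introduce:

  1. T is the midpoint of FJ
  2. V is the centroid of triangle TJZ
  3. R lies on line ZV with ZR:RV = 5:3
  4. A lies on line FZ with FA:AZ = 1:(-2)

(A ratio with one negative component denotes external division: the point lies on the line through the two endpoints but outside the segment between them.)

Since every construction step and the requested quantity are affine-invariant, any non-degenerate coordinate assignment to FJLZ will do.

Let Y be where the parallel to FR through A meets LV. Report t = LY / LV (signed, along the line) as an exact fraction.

Assign F = (0, 0), J = (1, 0), L = (0, 1), Z = (-1, 1) — the answer is frame-independent, so this choice is without loss of generality.
1. T is the midpoint of FJ ⇒ T = (1/2, 0)
2. V is the centroid of triangle TJZ ⇒ V = (1/6, 1/3)
3. R lies on line ZV with ZR:RV = 5:3 ⇒ R = (-13/48, 7/12)
4. A lies on line FZ with FA:AZ = 1:(-2) ⇒ A = (1, -1)
through A parallel to FR: direction (-13/48, 7/12); meets LV at Y = (-1/12, 4/3)
Y = L + t·(V−L) with t = -1/2

t = -1/2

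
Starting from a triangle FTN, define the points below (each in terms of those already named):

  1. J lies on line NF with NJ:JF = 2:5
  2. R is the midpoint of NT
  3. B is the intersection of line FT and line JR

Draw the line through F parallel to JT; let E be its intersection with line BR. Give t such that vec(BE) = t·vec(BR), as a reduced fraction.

t = 25/7

Set F = (0, 0), T = (1, 0), N = (0, 1); any affine frame gives the same invariant.
1. J lies on line NF with NJ:JF = 2:5 ⇒ J = (0, 5/7)
2. R is the midpoint of NT ⇒ R = (1/2, 1/2)
3. B is the intersection of line FT and line JR ⇒ B = (5/3, 0)
through F parallel to JT: direction (1, -5/7); meets BR at E = (-5/2, 25/14)
E = B + t·(R−B) with t = 25/7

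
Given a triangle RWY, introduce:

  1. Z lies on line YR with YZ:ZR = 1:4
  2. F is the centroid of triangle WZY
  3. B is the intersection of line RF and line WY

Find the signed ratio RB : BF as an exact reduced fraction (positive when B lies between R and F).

RB:BF = -15

Assign R = (0, 0), W = (1, 0), Y = (0, 1) — the answer is frame-independent, so this choice is without loss of generality.
1. Z lies on line YR with YZ:ZR = 1:4 ⇒ Z = (0, 4/5)
2. F is the centroid of triangle WZY ⇒ F = (1/3, 3/5)
3. B is the intersection of line RF and line WY ⇒ B = (5/14, 9/14)
B = R + t·(F−R) with t = 15/14, so RB:BF = t:(1−t) = 15/14:-1/14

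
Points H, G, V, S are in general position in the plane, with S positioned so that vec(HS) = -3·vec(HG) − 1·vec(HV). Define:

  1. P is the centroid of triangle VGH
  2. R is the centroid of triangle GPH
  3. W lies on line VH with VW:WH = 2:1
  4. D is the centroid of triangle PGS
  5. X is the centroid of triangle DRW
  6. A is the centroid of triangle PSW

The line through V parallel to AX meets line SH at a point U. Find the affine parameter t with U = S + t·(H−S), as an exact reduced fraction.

Work in coordinates with H = (0, 0), G = (1, 0), V = (0, 1), S = (-3, -1).
1. P is the centroid of triangle VGH ⇒ P = (1/3, 1/3)
2. R is the centroid of triangle GPH ⇒ R = (4/9, 1/9)
3. W lies on line VH with VW:WH = 2:1 ⇒ W = (0, 1/3)
4. D is the centroid of triangle PGS ⇒ D = (-5/9, -2/9)
5. X is the centroid of triangle DRW ⇒ X = (-1/27, 2/27)
6. A is the centroid of triangle PSW ⇒ A = (-8/9, -1/9)
through V parallel to AX: direction (23/27, 5/27); meets SH at U = (69/8, 23/8)
U = S + t·(H−S) with t = 31/8

t = 31/8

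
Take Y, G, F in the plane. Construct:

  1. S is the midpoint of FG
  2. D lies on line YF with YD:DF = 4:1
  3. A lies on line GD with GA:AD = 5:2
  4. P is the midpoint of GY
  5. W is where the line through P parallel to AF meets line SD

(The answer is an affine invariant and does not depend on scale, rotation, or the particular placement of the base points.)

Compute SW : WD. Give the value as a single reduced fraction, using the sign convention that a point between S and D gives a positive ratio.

Set Y = (0, 0), G = (1, 0), F = (0, 1); any affine frame gives the same invariant.
1. S is the midpoint of FG ⇒ S = (1/2, 1/2)
2. D lies on line YF with YD:DF = 4:1 ⇒ D = (0, 4/5)
3. A lies on line GD with GA:AD = 5:2 ⇒ A = (2/7, 4/7)
4. P is the midpoint of GY ⇒ P = (1/2, 0)
5. W is where the line through P parallel to AF meets line SD ⇒ W = (-1/18, 5/6)
W = S + t·(D−S) with t = 10/9, so SW:WD = t:(1−t) = 10/9:-1/9

SW:WD = -10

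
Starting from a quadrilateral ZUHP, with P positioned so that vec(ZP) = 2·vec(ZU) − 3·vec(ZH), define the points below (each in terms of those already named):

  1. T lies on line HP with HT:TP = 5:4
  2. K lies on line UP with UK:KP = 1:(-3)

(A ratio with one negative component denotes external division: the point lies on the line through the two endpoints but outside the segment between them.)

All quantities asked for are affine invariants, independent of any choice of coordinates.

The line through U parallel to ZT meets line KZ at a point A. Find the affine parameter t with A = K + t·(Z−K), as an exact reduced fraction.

Assign Z = (0, 0), U = (1, 0), H = (0, 1), P = (2, -3) — the answer is frame-independent, so this choice is without loss of generality.
1. T lies on line HP with HT:TP = 5:4 ⇒ T = (10/9, -11/9)
2. K lies on line UP with UK:KP = 1:(-3) ⇒ K = (1/2, 3/2)
through U parallel to ZT: direction (10/9, -11/9); meets KZ at A = (11/41, 33/41)
A = K + t·(Z−K) with t = 19/41

t = 19/41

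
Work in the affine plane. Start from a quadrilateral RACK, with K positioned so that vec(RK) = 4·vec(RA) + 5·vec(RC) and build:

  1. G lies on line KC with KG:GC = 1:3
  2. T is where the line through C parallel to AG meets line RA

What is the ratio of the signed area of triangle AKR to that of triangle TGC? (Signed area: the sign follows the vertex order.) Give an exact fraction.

[AKR]:[TGC] = 10/3

Choose coordinates R = (0, 0), A = (1, 0), C = (0, 1), K = (4, 5).
1. G lies on line KC with KG:GC = 1:3 ⇒ G = (3, 4)
2. T is where the line through C parallel to AG meets line RA ⇒ T = (-1/2, 0)
2·[AKR] = 5, 2·[TGC] = 3/2
[AKR]:[TGC] = 5:3/2 = 10/3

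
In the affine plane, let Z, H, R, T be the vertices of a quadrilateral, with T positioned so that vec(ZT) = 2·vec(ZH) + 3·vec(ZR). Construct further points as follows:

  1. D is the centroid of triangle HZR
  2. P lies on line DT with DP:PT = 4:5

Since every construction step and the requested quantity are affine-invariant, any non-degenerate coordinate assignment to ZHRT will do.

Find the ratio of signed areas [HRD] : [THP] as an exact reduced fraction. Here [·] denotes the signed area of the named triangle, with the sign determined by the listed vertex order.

Work in coordinates with Z = (0, 0), H = (1, 0), R = (0, 1), T = (2, 3).
1. D is the centroid of triangle HZR ⇒ D = (1/3, 1/3)
2. P lies on line DT with DP:PT = 4:5 ⇒ P = (29/27, 41/27)
2·[HRD] = 1/3, 2·[THP] = -35/27
[HRD]:[THP] = 1/3:-35/27 = -9/35

[HRD]:[THP] = -9/35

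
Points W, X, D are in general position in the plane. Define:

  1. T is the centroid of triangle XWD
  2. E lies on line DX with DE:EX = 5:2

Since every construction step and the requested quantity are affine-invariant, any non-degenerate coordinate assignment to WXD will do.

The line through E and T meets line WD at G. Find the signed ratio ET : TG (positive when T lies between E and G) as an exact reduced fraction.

ET:TG = 8/7

Assign W = (0, 0), X = (1, 0), D = (0, 1) — the answer is frame-independent, so this choice is without loss of generality.
1. T is the centroid of triangle XWD ⇒ T = (1/3, 1/3)
2. E lies on line DX with DE:EX = 5:2 ⇒ E = (5/7, 2/7)
line ET meets WD at G = (0, 3/8)
T = E + t·(G−E) with t = 8/15, so ET:TG = 8/15:7/15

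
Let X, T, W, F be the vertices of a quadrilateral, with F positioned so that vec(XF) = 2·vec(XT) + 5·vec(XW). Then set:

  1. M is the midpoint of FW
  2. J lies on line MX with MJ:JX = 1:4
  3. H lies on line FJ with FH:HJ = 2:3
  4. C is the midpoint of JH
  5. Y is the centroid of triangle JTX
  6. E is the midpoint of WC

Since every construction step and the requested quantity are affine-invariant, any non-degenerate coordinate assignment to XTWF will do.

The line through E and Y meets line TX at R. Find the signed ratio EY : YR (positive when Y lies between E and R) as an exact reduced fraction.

EY:YR = 129/80

Work in coordinates with X = (0, 0), T = (1, 0), W = (0, 1), F = (2, 5).
1. M is the midpoint of FW ⇒ M = (1, 3)
2. J lies on line MX with MJ:JX = 1:4 ⇒ J = (4/5, 12/5)
3. H lies on line FJ with FH:HJ = 2:3 ⇒ H = (38/25, 99/25)
4. C is the midpoint of JH ⇒ C = (29/25, 159/50)
5. Y is the centroid of triangle JTX ⇒ Y = (3/5, 4/5)
6. E is the midpoint of WC ⇒ E = (29/50, 209/100)
line EY meets TX at R = (79/129, 0)
Y = E + t·(R−E) with t = 129/209, so EY:YR = 129/209:80/209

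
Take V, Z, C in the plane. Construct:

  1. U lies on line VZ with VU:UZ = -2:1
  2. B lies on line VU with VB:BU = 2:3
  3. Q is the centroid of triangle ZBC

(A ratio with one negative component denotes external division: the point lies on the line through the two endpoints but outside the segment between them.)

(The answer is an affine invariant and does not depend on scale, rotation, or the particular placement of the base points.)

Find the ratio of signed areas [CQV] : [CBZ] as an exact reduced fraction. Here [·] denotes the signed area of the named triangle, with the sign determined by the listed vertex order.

Assign V = (0, 0), Z = (1, 0), C = (0, 1) — the answer is frame-independent, so this choice is without loss of generality.
1. U lies on line VZ with VU:UZ = -2:1 ⇒ U = (2, 0)
2. B lies on line VU with VB:BU = 2:3 ⇒ B = (4/5, 0)
3. Q is the centroid of triangle ZBC ⇒ Q = (3/5, 1/3)
2·[CQV] = -3/5, 2·[CBZ] = 1/5
[CQV]:[CBZ] = -3/5:1/5 = -3

[CQV]:[CBZ] = -3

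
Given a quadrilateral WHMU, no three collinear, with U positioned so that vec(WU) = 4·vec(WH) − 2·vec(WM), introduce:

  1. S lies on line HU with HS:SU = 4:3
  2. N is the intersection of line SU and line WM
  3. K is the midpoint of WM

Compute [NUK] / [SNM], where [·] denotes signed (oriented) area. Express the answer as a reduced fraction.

[NUK]:[SNM] = 14/19

Choose coordinates W = (0, 0), H = (1, 0), M = (0, 1), U = (4, -2).
1. S lies on line HU with HS:SU = 4:3 ⇒ S = (19/7, -8/7)
2. N is the intersection of line SU and line WM ⇒ N = (0, 2/3)
3. K is the midpoint of WM ⇒ K = (0, 1/2)
2·[NUK] = -2/3, 2·[SNM] = -19/21
[NUK]:[SNM] = -2/3:-19/21 = 14/19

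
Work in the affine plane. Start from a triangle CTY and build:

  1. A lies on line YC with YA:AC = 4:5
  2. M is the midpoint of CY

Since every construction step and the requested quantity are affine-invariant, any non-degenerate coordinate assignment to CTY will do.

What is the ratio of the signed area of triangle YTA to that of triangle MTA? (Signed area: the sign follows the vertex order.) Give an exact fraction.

[YTA]:[MTA] = -8

Choose coordinates C = (0, 0), T = (1, 0), Y = (0, 1).
1. A lies on line YC with YA:AC = 4:5 ⇒ A = (0, 5/9)
2. M is the midpoint of CY ⇒ M = (0, 1/2)
2·[YTA] = -4/9, 2·[MTA] = 1/18
[YTA]:[MTA] = -4/9:1/18 = -8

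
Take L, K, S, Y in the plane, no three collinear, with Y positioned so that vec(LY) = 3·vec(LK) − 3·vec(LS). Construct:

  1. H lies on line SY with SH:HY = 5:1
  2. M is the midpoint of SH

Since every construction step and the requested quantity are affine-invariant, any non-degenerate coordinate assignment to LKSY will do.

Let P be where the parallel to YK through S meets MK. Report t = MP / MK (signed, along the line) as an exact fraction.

Assign L = (0, 0), K = (1, 0), S = (0, 1), Y = (3, -3) — the answer is frame-independent, so this choice is without loss of generality.
1. H lies on line SY with SH:HY = 5:1 ⇒ H = (5/2, -7/3)
2. M is the midpoint of SH ⇒ M = (5/4, -2/3)
through S parallel to YK: direction (-2, 3); meets MK at P = (10/7, -8/7)
P = M + t·(K−M) with t = -5/7

t = -5/7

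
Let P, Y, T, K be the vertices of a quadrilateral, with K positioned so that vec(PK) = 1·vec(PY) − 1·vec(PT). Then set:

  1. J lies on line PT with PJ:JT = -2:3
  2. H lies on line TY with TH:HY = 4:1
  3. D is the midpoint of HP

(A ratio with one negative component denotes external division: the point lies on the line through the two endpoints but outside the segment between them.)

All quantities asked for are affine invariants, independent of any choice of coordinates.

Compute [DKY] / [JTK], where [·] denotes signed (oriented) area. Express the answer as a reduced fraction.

[DKY]:[JTK] = -1/5

Set P = (0, 0), Y = (1, 0), T = (0, 1), K = (1, -1); any affine frame gives the same invariant.
1. J lies on line PT with PJ:JT = -2:3 ⇒ J = (0, -2)
2. H lies on line TY with TH:HY = 4:1 ⇒ H = (4/5, 1/5)
3. D is the midpoint of HP ⇒ D = (2/5, 1/10)
2·[DKY] = 3/5, 2·[JTK] = -3
[DKY]:[JTK] = 3/5:-3 = -1/5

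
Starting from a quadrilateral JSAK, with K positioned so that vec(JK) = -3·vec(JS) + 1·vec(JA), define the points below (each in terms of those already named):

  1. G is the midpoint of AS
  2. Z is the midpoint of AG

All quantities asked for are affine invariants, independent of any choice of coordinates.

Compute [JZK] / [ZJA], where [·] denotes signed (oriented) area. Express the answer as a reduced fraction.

[JZK]:[ZJA] = -10

Set J = (0, 0), S = (1, 0), A = (0, 1), K = (-3, 1); any affine frame gives the same invariant.
1. G is the midpoint of AS ⇒ G = (1/2, 1/2)
2. Z is the midpoint of AG ⇒ Z = (1/4, 3/4)
2·[JZK] = 5/2, 2·[ZJA] = -1/4
[JZK]:[ZJA] = 5/2:-1/4 = -10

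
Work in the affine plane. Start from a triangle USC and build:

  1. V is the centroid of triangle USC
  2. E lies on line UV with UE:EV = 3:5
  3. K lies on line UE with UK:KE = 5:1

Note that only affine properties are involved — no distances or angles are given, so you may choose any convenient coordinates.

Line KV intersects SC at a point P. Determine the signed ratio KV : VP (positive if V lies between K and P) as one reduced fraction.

KV:VP = 11/8

Set U = (0, 0), S = (1, 0), C = (0, 1); any affine frame gives the same invariant.
1. V is the centroid of triangle USC ⇒ V = (1/3, 1/3)
2. E lies on line UV with UE:EV = 3:5 ⇒ E = (1/8, 1/8)
3. K lies on line UE with UK:KE = 5:1 ⇒ K = (5/48, 5/48)
line KV meets SC at P = (1/2, 1/2)
V = K + t·(P−K) with t = 11/19, so KV:VP = 11/19:8/19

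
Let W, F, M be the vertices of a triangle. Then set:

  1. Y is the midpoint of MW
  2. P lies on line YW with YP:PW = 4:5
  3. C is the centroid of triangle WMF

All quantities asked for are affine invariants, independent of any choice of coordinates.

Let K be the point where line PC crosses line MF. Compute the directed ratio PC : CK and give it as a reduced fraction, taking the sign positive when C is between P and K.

PC:CK = 7/6

Work in coordinates with W = (0, 0), F = (1, 0), M = (0, 1).
1. Y is the midpoint of MW ⇒ Y = (0, 1/2)
2. P lies on line YW with YP:PW = 4:5 ⇒ P = (0, 5/18)
3. C is the centroid of triangle WMF ⇒ C = (1/3, 1/3)
line PC meets MF at K = (13/21, 8/21)
C = P + t·(K−P) with t = 7/13, so PC:CK = 7/13:6/13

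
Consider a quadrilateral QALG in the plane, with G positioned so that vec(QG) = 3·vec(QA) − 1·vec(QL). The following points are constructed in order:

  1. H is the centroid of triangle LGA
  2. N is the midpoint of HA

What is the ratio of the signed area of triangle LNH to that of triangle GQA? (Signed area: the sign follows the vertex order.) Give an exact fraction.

[LNH]:[GQA] = -1/6

Choose coordinates Q = (0, 0), A = (1, 0), L = (0, 1), G = (3, -1).
1. H is the centroid of triangle LGA ⇒ H = (4/3, 0)
2. N is the midpoint of HA ⇒ N = (7/6, 0)
2·[LNH] = 1/6, 2·[GQA] = -1
[LNH]:[GQA] = 1/6:-1 = -1/6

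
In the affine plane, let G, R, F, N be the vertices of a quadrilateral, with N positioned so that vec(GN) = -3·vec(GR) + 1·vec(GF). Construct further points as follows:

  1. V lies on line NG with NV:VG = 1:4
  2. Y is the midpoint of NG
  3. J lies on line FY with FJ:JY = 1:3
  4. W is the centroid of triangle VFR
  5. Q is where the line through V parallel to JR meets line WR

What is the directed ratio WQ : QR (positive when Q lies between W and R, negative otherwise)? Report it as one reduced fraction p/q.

WQ:QR = -34/45

Set G = (0, 0), R = (1, 0), F = (0, 1), N = (-3, 1); any affine frame gives the same invariant.
1. V lies on line NG with NV:VG = 1:4 ⇒ V = (-12/5, 4/5)
2. Y is the midpoint of NG ⇒ Y = (-3/2, 1/2)
3. J lies on line FY with FJ:JY = 1:3 ⇒ J = (-3/8, 7/8)
4. W is the centroid of triangle VFR ⇒ W = (-7/15, 3/5)
5. Q is where the line through V parallel to JR meets line WR ⇒ Q = (-5, 27/11)
Q = W + t·(R−W) with t = -34/11, so WQ:QR = t:(1−t) = -34/11:45/11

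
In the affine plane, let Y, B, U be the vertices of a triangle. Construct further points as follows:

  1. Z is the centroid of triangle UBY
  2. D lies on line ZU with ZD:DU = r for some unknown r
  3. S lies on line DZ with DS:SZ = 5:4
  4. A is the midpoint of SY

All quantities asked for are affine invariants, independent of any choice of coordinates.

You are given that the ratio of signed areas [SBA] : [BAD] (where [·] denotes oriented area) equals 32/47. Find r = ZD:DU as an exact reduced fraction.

r = 3/5

Work in coordinates with Y = (0, 0), B = (1, 0), U = (0, 1).
1. Z is the centroid of triangle UBY ⇒ Z = (1/3, 1/3)
2. With ZD:DU = r, write λ = r/(r+1) so D = Z + λ·(U−Z); D is affine-linear in λ
3. S lies on line DZ with DS:SZ = 5:4 ⇒ S is an affine combination of earlier points and hence also affine-linear in λ
4. A is the midpoint of SY ⇒ A is an affine combination of earlier points and hence also affine-linear in λ
Every point depending on D is an affine combination of D and λ-independent points, so each such coordinate is linear in λ; the λ² term in each signed area is a multiple of (U−Z)×(U−Z) = 0, so 2·[SBA] and 2·[BAD] are each linear in λ. Evaluating at λ=0 and λ=1:
  2·[SBA] = -4/27·λ − 1/6,   2·[BAD] = -23/54·λ − 1/6
So [SBA]:[BAD] = (-4/27·λ − 1/6) / (-23/54·λ − 1/6). Setting this equal to 32/47:
  -4/27·λ − 1/6 = 32/47·(-23/54·λ − 1/6)  ⇒  λ = 3/8
Then r = λ/(1−λ) = (3/8)/(5/8) = 3/5. Check: with r = 3/5, D = (5/24, 7/12) and [SBA]:[BAD] = 32/47 as required.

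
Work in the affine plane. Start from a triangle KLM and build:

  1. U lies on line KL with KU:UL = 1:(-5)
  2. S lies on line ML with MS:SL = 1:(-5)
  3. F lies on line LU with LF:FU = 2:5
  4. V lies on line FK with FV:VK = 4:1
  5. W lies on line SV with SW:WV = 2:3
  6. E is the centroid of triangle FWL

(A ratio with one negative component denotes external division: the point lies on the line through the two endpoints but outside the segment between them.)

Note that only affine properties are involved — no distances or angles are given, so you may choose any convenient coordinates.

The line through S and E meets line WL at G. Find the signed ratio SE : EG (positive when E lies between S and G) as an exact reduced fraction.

SE:EG = -147/25

Choose coordinates K = (0, 0), L = (1, 0), M = (0, 1).
1. U lies on line KL with KU:UL = 1:(-5) ⇒ U = (-1/4, 0)
2. S lies on line ML with MS:SL = 1:(-5) ⇒ S = (-1/4, 5/4)
3. F lies on line LU with LF:FU = 2:5 ⇒ F = (9/14, 0)
4. V lies on line FK with FV:VK = 4:1 ⇒ V = (9/70, 0)
5. W lies on line SV with SW:WV = 2:3 ⇒ W = (-69/700, 3/4)
6. E is the centroid of triangle FWL ⇒ E = (1081/2100, 1/4)
line SE meets WL at G = (118757/308700, 247/588)
E = S + t·(G−S) with t = 147/122, so SE:EG = 147/122:-25/122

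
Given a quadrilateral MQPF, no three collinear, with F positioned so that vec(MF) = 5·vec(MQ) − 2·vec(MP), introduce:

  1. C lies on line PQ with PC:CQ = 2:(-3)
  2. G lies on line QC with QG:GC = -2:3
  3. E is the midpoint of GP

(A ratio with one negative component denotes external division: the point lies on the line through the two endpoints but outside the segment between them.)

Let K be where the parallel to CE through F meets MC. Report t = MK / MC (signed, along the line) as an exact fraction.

Choose coordinates M = (0, 0), Q = (1, 0), P = (0, 1), F = (5, -2).
1. C lies on line PQ with PC:CQ = 2:(-3) ⇒ C = (-2, 3)
2. G lies on line QC with QG:GC = -2:3 ⇒ G = (7, -6)
3. E is the midpoint of GP ⇒ E = (7/2, -5/2)
through F parallel to CE: direction (11/2, -11/2); meets MC at K = (-6, 9)
K = M + t·(C−M) with t = 3

t = 3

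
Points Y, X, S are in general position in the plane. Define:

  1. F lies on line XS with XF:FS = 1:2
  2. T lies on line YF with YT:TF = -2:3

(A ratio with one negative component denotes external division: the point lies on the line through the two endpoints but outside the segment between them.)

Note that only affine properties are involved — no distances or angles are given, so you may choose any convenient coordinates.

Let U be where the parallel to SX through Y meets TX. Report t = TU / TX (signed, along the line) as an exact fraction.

t = 2/3

Set Y = (0, 0), X = (1, 0), S = (0, 1); any affine frame gives the same invariant.
1. F lies on line XS with XF:FS = 1:2 ⇒ F = (2/3, 1/3)
2. T lies on line YF with YT:TF = -2:3 ⇒ T = (-4/3, -2/3)
through Y parallel to SX: direction (1, -1); meets TX at U = (2/9, -2/9)
U = T + t·(X−T) with t = 2/3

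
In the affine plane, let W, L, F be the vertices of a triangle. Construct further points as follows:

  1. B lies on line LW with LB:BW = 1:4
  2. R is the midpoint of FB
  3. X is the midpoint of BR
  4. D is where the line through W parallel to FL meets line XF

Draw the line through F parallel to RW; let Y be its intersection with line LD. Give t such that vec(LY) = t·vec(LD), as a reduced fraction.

Set W = (0, 0), L = (1, 0), F = (0, 1); any affine frame gives the same invariant.
1. B lies on line LW with LB:BW = 1:4 ⇒ B = (4/5, 0)
2. R is the midpoint of FB ⇒ R = (2/5, 1/2)
3. X is the midpoint of BR ⇒ X = (3/5, 1/4)
4. D is where the line through W parallel to FL meets line XF ⇒ D = (4, -4)
through F parallel to RW: direction (-2/5, -1/2); meets LD at Y = (4/31, 36/31)
Y = L + t·(D−L) with t = -9/31

t = -9/31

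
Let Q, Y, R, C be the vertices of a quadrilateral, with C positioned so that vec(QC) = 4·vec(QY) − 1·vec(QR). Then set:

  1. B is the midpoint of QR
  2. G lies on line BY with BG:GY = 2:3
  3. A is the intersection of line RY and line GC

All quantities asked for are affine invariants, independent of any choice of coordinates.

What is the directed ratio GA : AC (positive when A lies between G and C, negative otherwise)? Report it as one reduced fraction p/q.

GA:AC = 3/20

Choose coordinates Q = (0, 0), Y = (1, 0), R = (0, 1), C = (4, -1).
1. B is the midpoint of QR ⇒ B = (0, 1/2)
2. G lies on line BY with BG:GY = 2:3 ⇒ G = (2/5, 3/10)
3. A is the intersection of line RY and line GC ⇒ A = (20/23, 3/23)
A = G + t·(C−G) with t = 3/23, so GA:AC = t:(1−t) = 3/23:20/23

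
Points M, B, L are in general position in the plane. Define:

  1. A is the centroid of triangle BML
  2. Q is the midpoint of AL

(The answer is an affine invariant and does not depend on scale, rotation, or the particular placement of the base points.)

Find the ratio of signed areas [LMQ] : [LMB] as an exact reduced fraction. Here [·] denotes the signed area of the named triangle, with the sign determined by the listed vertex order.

[LMQ]:[LMB] = 1/6

Choose coordinates M = (0, 0), B = (1, 0), L = (0, 1).
1. A is the centroid of triangle BML ⇒ A = (1/3, 1/3)
2. Q is the midpoint of AL ⇒ Q = (1/6, 2/3)
2·[LMQ] = 1/6, 2·[LMB] = 1
[LMQ]:[LMB] = 1/6:1 = 1/6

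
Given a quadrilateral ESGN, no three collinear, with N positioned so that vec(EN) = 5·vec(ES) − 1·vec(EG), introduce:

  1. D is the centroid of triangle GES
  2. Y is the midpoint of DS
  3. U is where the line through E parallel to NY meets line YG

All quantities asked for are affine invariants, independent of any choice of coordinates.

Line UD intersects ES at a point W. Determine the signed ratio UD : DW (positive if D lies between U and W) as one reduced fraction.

Assign E = (0, 0), S = (1, 0), G = (0, 1), N = (5, -1) — the answer is frame-independent, so this choice is without loss of generality.
1. D is the centroid of triangle GES ⇒ D = (1/3, 1/3)
2. Y is the midpoint of DS ⇒ Y = (2/3, 1/6)
3. U is where the line through E parallel to NY meets line YG ⇒ U = (52/51, -14/51)
line UD meets ES at W = (22/31, 0)
D = U + t·(W−U) with t = 31/14, so UD:DW = 31/14:-17/14

UD:DW = -31/17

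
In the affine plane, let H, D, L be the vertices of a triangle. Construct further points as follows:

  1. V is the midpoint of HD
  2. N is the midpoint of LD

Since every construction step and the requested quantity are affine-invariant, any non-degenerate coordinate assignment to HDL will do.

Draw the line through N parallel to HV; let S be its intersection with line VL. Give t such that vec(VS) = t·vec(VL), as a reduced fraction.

Choose coordinates H = (0, 0), D = (1, 0), L = (0, 1).
1. V is the midpoint of HD ⇒ V = (1/2, 0)
2. N is the midpoint of LD ⇒ N = (1/2, 1/2)
through N parallel to HV: direction (1/2, 0); meets VL at S = (1/4, 1/2)
S = V + t·(L−V) with t = 1/2

t = 1/2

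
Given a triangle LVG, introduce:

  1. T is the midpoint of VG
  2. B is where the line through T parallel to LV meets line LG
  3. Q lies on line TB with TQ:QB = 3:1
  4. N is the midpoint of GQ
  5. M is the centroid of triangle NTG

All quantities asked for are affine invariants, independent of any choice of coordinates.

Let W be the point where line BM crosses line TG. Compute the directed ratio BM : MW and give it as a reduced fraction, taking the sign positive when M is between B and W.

BM:MW = 7

Assign L = (0, 0), V = (1, 0), G = (0, 1) — the answer is frame-independent, so this choice is without loss of generality.
1. T is the midpoint of VG ⇒ T = (1/2, 1/2)
2. B is where the line through T parallel to LV meets line LG ⇒ B = (0, 1/2)
3. Q lies on line TB with TQ:QB = 3:1 ⇒ Q = (1/8, 1/2)
4. N is the midpoint of GQ ⇒ N = (1/16, 3/4)
5. M is the centroid of triangle NTG ⇒ M = (3/16, 3/4)
line BM meets TG at W = (3/14, 11/14)
M = B + t·(W−B) with t = 7/8, so BM:MW = 7/8:1/8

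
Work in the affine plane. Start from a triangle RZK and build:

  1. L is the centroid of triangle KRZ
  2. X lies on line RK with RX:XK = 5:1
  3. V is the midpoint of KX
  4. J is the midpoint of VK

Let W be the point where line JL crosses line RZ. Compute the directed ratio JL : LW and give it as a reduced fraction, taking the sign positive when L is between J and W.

Work in coordinates with R = (0, 0), Z = (1, 0), K = (0, 1).
1. L is the centroid of triangle KRZ ⇒ L = (1/3, 1/3)
2. X lies on line RK with RX:XK = 5:1 ⇒ X = (0, 5/6)
3. V is the midpoint of KX ⇒ V = (0, 11/12)
4. J is the midpoint of VK ⇒ J = (0, 23/24)
line JL meets RZ at W = (23/45, 0)
L = J + t·(W−J) with t = 15/23, so JL:LW = 15/23:8/23

JL:LW = 15/8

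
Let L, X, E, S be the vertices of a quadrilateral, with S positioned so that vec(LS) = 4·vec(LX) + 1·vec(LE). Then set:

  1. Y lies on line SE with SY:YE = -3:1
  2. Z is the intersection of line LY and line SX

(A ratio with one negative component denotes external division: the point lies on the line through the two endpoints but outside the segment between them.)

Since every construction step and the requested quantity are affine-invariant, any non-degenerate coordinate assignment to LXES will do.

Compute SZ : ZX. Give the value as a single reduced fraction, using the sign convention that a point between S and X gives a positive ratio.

Assign L = (0, 0), X = (1, 0), E = (0, 1), S = (4, 1) — the answer is frame-independent, so this choice is without loss of generality.
1. Y lies on line SE with SY:YE = -3:1 ⇒ Y = (-2, 1)
2. Z is the intersection of line LY and line SX ⇒ Z = (2/5, -1/5)
Z = S + t·(X−S) with t = 6/5, so SZ:ZX = t:(1−t) = 6/5:-1/5

SZ:ZX = -6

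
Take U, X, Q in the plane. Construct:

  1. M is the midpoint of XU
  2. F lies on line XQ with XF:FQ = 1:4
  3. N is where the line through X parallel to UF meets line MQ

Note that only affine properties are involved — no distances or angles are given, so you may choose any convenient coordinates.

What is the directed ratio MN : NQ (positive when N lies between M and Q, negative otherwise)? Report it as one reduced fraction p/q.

MN:NQ = -1/10

Set U = (0, 0), X = (1, 0), Q = (0, 1); any affine frame gives the same invariant.
1. M is the midpoint of XU ⇒ M = (1/2, 0)
2. F lies on line XQ with XF:FQ = 1:4 ⇒ F = (4/5, 1/5)
3. N is where the line through X parallel to UF meets line MQ ⇒ N = (5/9, -1/9)
N = M + t·(Q−M) with t = -1/9, so MN:NQ = t:(1−t) = -1/9:10/9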